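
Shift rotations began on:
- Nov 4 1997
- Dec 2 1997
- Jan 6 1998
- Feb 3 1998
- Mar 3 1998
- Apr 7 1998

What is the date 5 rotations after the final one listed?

Gaps: 28, 35, 28, 28, 35 days — a mix of 28 and 35. Every date is a Tuesday.
Each is the 1st Tuesday of its month.
1st Tuesday of May 1998: May 5 1998.
June 1998 — 1st Tuesday is Jun 2 1998.
1st Tuesday of July 1998: Jul 7 1998.
August 1998 — 1st Tuesday is Aug 4 1998.
1st Tuesday of September 1998: Sep 1 1998.

Sep 1 1998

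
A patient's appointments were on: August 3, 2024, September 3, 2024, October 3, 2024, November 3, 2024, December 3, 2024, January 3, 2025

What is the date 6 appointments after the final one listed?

Each date is the 3rd; the gaps (31, 30, 31, 30, 31) track the month lengths.
The rule is the 3rd of each month.
February 2025: February 3, 2025.
Next: March 2025 → March 3, 2025.
Next: April 2025 → April 3, 2025.
May 2025: May 3, 2025.
Next: June 2025 → June 3, 2025.
Next: July 2025 → July 3, 2025.

July 3, 2025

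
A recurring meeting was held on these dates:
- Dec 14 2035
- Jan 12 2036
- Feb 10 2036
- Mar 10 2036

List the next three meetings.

The spacing is 29, 29, 29 days — always 29 days.
Mar 10 2036 + 29 days = Apr 8 2036.
Apr 8 2036 + 29 days = May 7 2036.
May 7 2036 + 29 days = Jun 5 2036.

Apr 8 2036, May 7 2036, Jun 5 2036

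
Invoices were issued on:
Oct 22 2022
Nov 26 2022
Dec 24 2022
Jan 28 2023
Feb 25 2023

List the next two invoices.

These are Saturdays at 28- or 35-day spacing (35, 28, 35, 28).
The pattern: 4th Saturday of the month.
March 2023 — 4th Saturday is Mar 25 2023.
4th Saturday of April 2023: Apr 22 2023.

Mar 25 2023, Apr 22 2023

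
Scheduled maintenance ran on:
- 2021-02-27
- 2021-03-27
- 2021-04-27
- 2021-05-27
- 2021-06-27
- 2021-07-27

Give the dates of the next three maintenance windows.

2021-08-27, 2021-09-27, 2021-10-27

Gaps: 28, 31, 30, 31, 30 days — not constant. Every event is on the 27th of the month.
Pattern: the 27th of each month.
August 2021: 2021-08-27.
September 2021: 2021-09-27.
Next: October 2021 → 2021-10-27.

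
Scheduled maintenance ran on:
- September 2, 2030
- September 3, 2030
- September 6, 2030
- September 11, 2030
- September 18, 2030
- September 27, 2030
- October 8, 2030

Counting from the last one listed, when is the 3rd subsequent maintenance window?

The spacing grows by 2 each time: 1, 3, 5, 7, 9, 11 days.
Next gap: 13 days. October 8, 2030 + 13 days = October 21, 2030.
Next gap: 15 days. October 21, 2030 + 15 days = November 5, 2030.
Next gap: 17 days. November 5, 2030 + 17 days = November 22, 2030.

November 22, 2030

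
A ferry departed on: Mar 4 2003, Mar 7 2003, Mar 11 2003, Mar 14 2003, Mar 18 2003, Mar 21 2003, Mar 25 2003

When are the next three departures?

Mar 28 2003, Apr 1 2003, Apr 4 2003

Gaps: 3, 4, 3, 4, 3, 4 days — not constant, but cyclic with period 2.
The events fall on every Tuesday and Friday.
The following Friday is Mar 28 2003.
The following Tuesday is Apr 1 2003.
The following Friday is Apr 4 2003.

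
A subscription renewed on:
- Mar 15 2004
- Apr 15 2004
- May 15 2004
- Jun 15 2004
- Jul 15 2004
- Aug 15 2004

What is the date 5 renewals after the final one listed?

Gaps: 31, 30, 31, 30, 31 days — not constant. Every event is on the 15th of the month.
Pattern: the 15th of each month.
Next: September 2004 → Sep 15 2004.
Next: October 2004 → Oct 15 2004.
Next: November 2004 → Nov 15 2004.
December 2004: Dec 15 2004.
Next: January 2005 → Jan 15 2005.

Jan 15 2005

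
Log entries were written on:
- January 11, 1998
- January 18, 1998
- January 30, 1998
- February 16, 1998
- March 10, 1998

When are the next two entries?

The spacing grows by 5 each time: 7, 12, 17, 22 days.
Next gap: 27 days. March 10, 1998 + 27 days = April 6, 1998.
Next gap: 32 days. April 6, 1998 + 32 days = May 8, 1998.

April 6, 1998; May 8, 1998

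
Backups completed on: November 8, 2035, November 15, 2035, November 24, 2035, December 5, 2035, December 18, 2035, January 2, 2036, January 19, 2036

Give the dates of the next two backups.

February 7, 2036; February 28, 2036

Gaps: 7, 9, 11, 13, 15, 17 days — each gap is 2 larger than the previous one.
Next gap: 19 days. January 19, 2036 + 19 days = February 7, 2036.
Next gap: 21 days. February 7, 2036 + 21 days = February 28, 2036.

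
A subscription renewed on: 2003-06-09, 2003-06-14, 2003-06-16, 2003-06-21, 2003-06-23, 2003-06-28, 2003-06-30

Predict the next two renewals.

The gap pattern 5, 2, 5, 2, 5, 2 repeats every 2 events.
These are the Mondays and Saturdays of each week.
Next Saturday: 2003-07-05.
The following Monday is 2003-07-07.

2003-07-05, 2003-07-07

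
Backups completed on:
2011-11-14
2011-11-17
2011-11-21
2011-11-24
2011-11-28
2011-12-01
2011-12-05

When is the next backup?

2011-12-08

Every event lands on a Monday or Thursday (gaps cycle 3, 4, 3, 4, 3, 4).
So the schedule is: every Monday and Thursday.
Next Thursday: 2011-12-08.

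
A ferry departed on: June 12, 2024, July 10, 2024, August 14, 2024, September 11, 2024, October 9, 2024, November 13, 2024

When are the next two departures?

December 11, 2024; January 8, 2025

Gaps: 28, 35, 28, 28, 35 days — a mix of 28 and 35. Every date is a Wednesday.
Each is the 2nd Wednesday of its month.
December 2024 — 2nd Wednesday is December 11, 2024.
January 2025 — 2nd Wednesday is January 8, 2025.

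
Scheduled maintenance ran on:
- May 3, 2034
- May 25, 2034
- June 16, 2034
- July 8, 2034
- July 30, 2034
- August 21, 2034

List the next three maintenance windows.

Every event comes 22 days after the last (22, 22, 22, 22, 22).
August 21, 2034 + 22 days = September 12, 2034.
September 12, 2034 + 22 days = October 4, 2034.
October 4, 2034 + 22 days = October 26, 2034.

September 12, 2034; October 4, 2034; October 26, 2034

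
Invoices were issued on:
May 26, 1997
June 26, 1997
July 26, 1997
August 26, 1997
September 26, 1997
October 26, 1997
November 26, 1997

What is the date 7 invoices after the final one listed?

The day-of-month is always 26 (31, 30, 31, 31, 30, 31 days between events).
So this recurs on the 26th of each month.
December 1997: December 26, 1997.
January 1998: January 26, 1998.
February 1998: February 26, 1998.
Next: March 1998 → March 26, 1998.
Next: April 1998 → April 26, 1998.
May 1998: May 26, 1998.
Next: June 1998 → June 26, 1998.

June 26, 1998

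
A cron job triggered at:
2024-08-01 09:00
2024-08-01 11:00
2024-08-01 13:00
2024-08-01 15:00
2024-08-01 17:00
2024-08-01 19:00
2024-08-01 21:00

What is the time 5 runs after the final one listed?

Spacing: 2, 2, 2, 2, 2, 2 h — constant 2 h.
2024-08-01 21:00 + 2 h = 2024-08-01 23:00.
2024-08-01 23:00 + 2 h = 2024-08-02 01:00.
2024-08-02 01:00 + 2 h = 2024-08-02 03:00.
2024-08-02 03:00 + 2 h = 2024-08-02 05:00.
2024-08-02 05:00 + 2 h = 2024-08-02 07:00.

2024-08-02 07:00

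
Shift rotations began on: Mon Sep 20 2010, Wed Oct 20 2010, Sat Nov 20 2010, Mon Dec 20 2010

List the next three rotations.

Gaps: 30, 31, 30 days — not constant. Every event is on the 20th of the month.
Pattern: the 20th of each month.
Next: January 2011 → Thu Jan 20 2011.
Next: February 2011 → Sun Feb 20 2011.
Next: March 2011 → Sun Mar 20 2011.

Thu Jan 20 2011, Sun Feb 20 2011, Sun Mar 20 2011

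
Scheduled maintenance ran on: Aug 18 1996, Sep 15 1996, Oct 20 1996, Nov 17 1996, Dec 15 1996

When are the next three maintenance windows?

Gaps: 28, 35, 28, 28 days — a mix of 28 and 35. Every date is a Sunday.
Each is the 3rd Sunday of its month.
3rd Sunday of January 1997: Jan 19 1997.
3rd Sunday of February 1997: Feb 16 1997.
March 1997 — 3rd Sunday is Mar 16 1997.

Jan 19 1997, Feb 16 1997, Mar 16 1997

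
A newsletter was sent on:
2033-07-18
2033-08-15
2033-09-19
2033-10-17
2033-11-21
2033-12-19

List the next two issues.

Gaps: 28, 35, 28, 35, 28 days — a mix of 28 and 35. Every date is a Monday.
Each is the 3rd Monday of its month.
3rd Monday of January 2034: 2034-01-16.
3rd Monday of February 2034: 2034-02-20.

2034-01-16, 2034-02-20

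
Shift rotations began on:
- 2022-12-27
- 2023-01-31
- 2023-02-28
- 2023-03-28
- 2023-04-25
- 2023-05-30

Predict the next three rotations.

These are Tuesdays with 35, 28, 28, 28, 35-day gaps.
Each is the final Tuesday of its month — 2023-01-31 is past the 28th, so '4th Tuesday' doesn't fit.
Last Tuesday of June 2023: 2023-06-27.
Last Tuesday of July 2023: 2023-07-25.
August 2023 ends with Tuesday 2023-08-29.

2023-06-27, 2023-07-25, 2023-08-29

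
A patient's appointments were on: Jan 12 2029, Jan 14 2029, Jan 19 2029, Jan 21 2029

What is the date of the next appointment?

The gap pattern 2, 5, 2 repeats every 2 events.
These are the Fridays and Sundays of each week.
The following Friday is Jan 26 2029.

Jan 26 2029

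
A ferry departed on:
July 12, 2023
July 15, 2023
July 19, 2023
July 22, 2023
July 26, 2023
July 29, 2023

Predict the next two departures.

The gap pattern 3, 4, 3, 4, 3 repeats every 2 events.
These are the Wednesdays and Saturdays of each week.
The following Wednesday is August 2, 2023.
The following Saturday is August 5, 2023.

August 2, 2023; August 5, 2023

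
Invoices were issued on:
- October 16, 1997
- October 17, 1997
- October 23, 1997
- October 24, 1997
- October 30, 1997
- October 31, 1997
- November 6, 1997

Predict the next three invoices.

The gap pattern 1, 6, 1, 6, 1, 6 repeats every 2 events.
These are the Thursdays and Fridays of each week.
Next Friday: November 7, 1997.
Next Thursday: November 13, 1997.
Next Friday: November 14, 1997.

November 7, 1997; November 13, 1997; November 14, 1997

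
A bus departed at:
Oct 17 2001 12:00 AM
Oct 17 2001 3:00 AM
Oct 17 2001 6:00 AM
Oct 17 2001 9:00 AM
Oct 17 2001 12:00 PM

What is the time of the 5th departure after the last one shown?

Oct 18 2001 3:00 AM

Spacing: 3, 3, 3, 3 h — constant 3 h.
Oct 17 2001 12:00 PM + 3 h = Oct 17 2001 3:00 PM.
Oct 17 2001 3:00 PM + 3 h = Oct 17 2001 6:00 PM.
Oct 17 2001 6:00 PM + 3 h = Oct 17 2001 9:00 PM.
Oct 17 2001 9:00 PM + 3 h = Oct 18 2001 12:00 AM.
Oct 18 2001 12:00 AM + 3 h = Oct 18 2001 3:00 AM.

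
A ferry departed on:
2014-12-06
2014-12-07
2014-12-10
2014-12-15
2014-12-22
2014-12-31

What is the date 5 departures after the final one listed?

2015-03-16

Gaps: 1, 3, 5, 7, 9 days — each gap is 2 larger than the previous one.
Next gap: 11 days. 2014-12-31 + 11 days = 2015-01-11.
Next gap: 13 days. 2015-01-11 + 13 days = 2015-01-24.
Next gap: 15 days. 2015-01-24 + 15 days = 2015-02-08.
Next gap: 17 days. 2015-02-08 + 17 days = 2015-02-25.
Next gap: 19 days. 2015-02-25 + 19 days = 2015-03-16.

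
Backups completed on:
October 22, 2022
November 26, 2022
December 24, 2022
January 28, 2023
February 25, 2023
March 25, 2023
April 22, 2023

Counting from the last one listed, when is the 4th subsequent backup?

All dates are Saturdays, 35, 28, 35, 28, 28, 28 days apart.
Specifically, the 4th Saturday of each month.
4th Saturday of May 2023: May 27, 2023.
June 2023 — 4th Saturday is June 24, 2023.
July 2023 — 4th Saturday is July 22, 2023.
August 2023 — 4th Saturday is August 26, 2023.

August 26, 2023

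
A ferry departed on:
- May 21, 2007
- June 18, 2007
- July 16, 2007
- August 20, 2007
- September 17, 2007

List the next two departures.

Gaps: 28, 28, 35, 28 days — a mix of 28 and 35. Every date is a Monday.
Each is the 3rd Monday of its month.
October 2007 — 3rd Monday is October 15, 2007.
November 2007 — 3rd Monday is November 19, 2007.

October 15, 2007; November 19, 2007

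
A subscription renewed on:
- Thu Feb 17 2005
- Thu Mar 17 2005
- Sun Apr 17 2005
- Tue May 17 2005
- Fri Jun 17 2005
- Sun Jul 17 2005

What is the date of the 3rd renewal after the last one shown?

Mon Oct 17 2005

Gaps: 28, 31, 30, 31, 30 days — not constant. Every event is on the 17th of the month.
Pattern: the 17th of each month.
August 2005: Wed Aug 17 2005.
September 2005: Sat Sep 17 2005.
Next: October 2005 → Mon Oct 17 2005.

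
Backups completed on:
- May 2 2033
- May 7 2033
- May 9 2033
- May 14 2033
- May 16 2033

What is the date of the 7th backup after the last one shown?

Jun 11 2033

Every event lands on a Monday or Saturday (gaps cycle 5, 2, 5, 2).
So the schedule is: every Monday and Saturday.
The following Saturday is May 21 2033.
The following Monday is May 23 2033.
The following Saturday is May 28 2033.
Next Monday: May 30 2033.
Next Saturday: Jun 4 2033.
The following Monday is Jun 6 2033.
The following Saturday is Jun 11 2033.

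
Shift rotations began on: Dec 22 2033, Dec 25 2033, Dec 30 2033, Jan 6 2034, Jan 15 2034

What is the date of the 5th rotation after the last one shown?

Mar 31 2034

Intervals are 3, 5, 7, 9 days — an arithmetic progression with common difference 2.
Next gap: 11 days. Jan 15 2034 + 11 days = Jan 26 2034.
Next gap: 13 days. Jan 26 2034 + 13 days = Feb 8 2034.
Next gap: 15 days. Feb 8 2034 + 15 days = Feb 23 2034.
Next gap: 17 days. Feb 23 2034 + 17 days = Mar 12 2034.
Next gap: 19 days. Mar 12 2034 + 19 days = Mar 31 2034.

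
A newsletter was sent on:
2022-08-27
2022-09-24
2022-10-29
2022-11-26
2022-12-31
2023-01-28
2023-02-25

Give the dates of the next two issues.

These are Saturdays with 28, 35, 28, 35, 28, 28-day gaps.
Each is the final Saturday of its month — 2022-10-29 is past the 28th, so '4th Saturday' doesn't fit.
March 2023 ends with Saturday 2023-03-25.
April 2023 ends with Saturday 2023-04-29.

2023-03-25, 2023-04-29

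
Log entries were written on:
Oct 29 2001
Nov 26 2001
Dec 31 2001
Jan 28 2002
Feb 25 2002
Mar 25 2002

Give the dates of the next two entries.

All Mondays; the gaps (28, 35, 28, 28, 28) vary with month length.
This is the last Monday of each month.
Last Monday of April 2002: Apr 29 2002.
Last Monday of May 2002: May 27 2002.

Apr 29 2002, May 27 2002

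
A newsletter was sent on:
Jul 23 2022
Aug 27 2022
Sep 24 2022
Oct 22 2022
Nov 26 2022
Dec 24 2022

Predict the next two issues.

Gaps: 35, 28, 28, 35, 28 days — a mix of 28 and 35. Every date is a Saturday.
Each is the 4th Saturday of its month.
4th Saturday of January 2023: Jan 28 2023.
4th Saturday of February 2023: Feb 25 2023.

Jan 28 2023, Feb 25 2023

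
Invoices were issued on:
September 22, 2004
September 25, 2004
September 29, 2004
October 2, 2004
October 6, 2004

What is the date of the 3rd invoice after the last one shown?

The gap pattern 3, 4, 3, 4 repeats every 2 events.
These are the Wednesdays and Saturdays of each week.
Next Saturday: October 9, 2004.
Next Wednesday: October 13, 2004.
The following Saturday is October 16, 2004.

October 16, 2004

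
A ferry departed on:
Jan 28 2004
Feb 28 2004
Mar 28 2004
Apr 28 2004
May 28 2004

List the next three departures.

Gaps: 31, 29, 31, 30 days — not constant. Every event is on the 28th of the month.
Pattern: the 28th of each month.
June 2004: Jun 28 2004.
Next: July 2004 → Jul 28 2004.
Next: August 2004 → Aug 28 2004.

Jun 28 2004, Jul 28 2004, Aug 28 2004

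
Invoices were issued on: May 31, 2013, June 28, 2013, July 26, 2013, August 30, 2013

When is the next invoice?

September 27, 2013

Every date is a Friday; gaps 28, 28, 35 days.
Each is the last Friday of its month (at least one falls on the 29th or later, ruling out '4th Friday').
September 2013 ends with Friday September 27, 2013.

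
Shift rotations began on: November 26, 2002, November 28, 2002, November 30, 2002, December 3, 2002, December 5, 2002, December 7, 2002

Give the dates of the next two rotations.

Every event lands on a Tuesday or Thursday or Saturday (gaps cycle 2, 2, 3, 2, 2).
So the schedule is: every Tuesday, Thursday and Saturday.
The following Tuesday is December 10, 2002.
The following Thursday is December 12, 2002.

December 10, 2002; December 12, 2002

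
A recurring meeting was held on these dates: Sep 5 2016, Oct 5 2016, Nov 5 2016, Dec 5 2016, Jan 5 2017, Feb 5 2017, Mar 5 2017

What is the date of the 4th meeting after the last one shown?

Each date is the 5th; the gaps (30, 31, 30, 31, 31, 28) track the month lengths.
The rule is the 5th of each month.
April 2017: Apr 5 2017.
Next: May 2017 → May 5 2017.
June 2017: Jun 5 2017.
July 2017: Jul 5 2017.

Jul 5 2017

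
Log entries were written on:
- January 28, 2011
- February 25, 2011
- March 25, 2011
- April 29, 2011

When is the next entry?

All Fridays; the gaps (28, 28, 35) vary with month length.
This is the last Friday of each month.
Last Friday of May 2011: May 27, 2011.

May 27, 2011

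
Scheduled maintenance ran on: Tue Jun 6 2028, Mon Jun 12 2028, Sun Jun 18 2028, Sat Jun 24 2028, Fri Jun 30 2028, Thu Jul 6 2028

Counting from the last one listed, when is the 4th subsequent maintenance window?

Sun Jul 30 2028

The spacing is 6, 6, 6, 6, 6 days — always 6 days.
Thu Jul 6 2028 + 6 days = Wed Jul 12 2028.
Wed Jul 12 2028 + 6 days = Tue Jul 18 2028.
Tue Jul 18 2028 + 6 days = Mon Jul 24 2028.
Mon Jul 24 2028 + 6 days = Sun Jul 30 2028.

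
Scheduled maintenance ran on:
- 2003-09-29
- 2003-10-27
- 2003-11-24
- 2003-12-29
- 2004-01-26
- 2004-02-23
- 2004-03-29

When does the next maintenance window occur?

2004-04-26

These are Mondays with 28, 28, 35, 28, 28, 35-day gaps.
Each is the final Monday of its month — 2003-09-29 is past the 28th, so '4th Monday' doesn't fit.
April 2004 ends with Monday 2004-04-26.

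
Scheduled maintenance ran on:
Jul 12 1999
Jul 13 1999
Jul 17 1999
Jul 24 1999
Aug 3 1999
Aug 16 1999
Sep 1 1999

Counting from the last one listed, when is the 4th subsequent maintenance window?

Gaps: 1, 4, 7, 10, 13, 16 days — each gap is 3 larger than the previous one.
Next gap: 19 days. Sep 1 1999 + 19 days = Sep 20 1999.
Next gap: 22 days. Sep 20 1999 + 22 days = Oct 12 1999.
Next gap: 25 days. Oct 12 1999 + 25 days = Nov 6 1999.
Next gap: 28 days. Nov 6 1999 + 28 days = Dec 4 1999.

Dec 4 1999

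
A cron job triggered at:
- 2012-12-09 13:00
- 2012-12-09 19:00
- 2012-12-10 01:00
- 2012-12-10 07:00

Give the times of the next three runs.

2012-12-10 13:00, 2012-12-10 19:00, 2012-12-11 01:00

The interval is a steady 6 hours (6, 6, 6).
2012-12-10 07:00 + 6 h = 2012-12-10 13:00.
2012-12-10 13:00 + 6 h = 2012-12-10 19:00.
2012-12-10 19:00 + 6 h = 2012-12-11 01:00.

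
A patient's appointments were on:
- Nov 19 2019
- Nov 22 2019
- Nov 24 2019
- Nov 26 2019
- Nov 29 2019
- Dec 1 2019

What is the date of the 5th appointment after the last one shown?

The gap pattern 3, 2, 2, 3, 2 repeats every 3 events.
These are the Tuesdays, Fridays and Sundays of each week.
The following Tuesday is Dec 3 2019.
The following Friday is Dec 6 2019.
Next Sunday: Dec 8 2019.
The following Tuesday is Dec 10 2019.
Next Friday: Dec 13 2019.

Dec 13 2019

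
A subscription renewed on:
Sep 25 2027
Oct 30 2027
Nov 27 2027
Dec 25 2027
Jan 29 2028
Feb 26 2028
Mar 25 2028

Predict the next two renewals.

Apr 29 2028, May 27 2028

These are Saturdays with 35, 28, 28, 35, 28, 28-day gaps.
Each is the final Saturday of its month — Oct 30 2027 is past the 28th, so '4th Saturday' doesn't fit.
Last Saturday of April 2028: Apr 29 2028.
May 2028 ends with Saturday May 27 2028.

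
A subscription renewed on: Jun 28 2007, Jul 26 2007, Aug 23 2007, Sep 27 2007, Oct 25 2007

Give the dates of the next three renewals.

Nov 22 2007, Dec 27 2007, Jan 24 2008

Gaps: 28, 28, 35, 28 days — a mix of 28 and 35. Every date is a Thursday.
Each is the 4th Thursday of its month.
November 2007 — 4th Thursday is Nov 22 2007.
4th Thursday of December 2007: Dec 27 2007.
4th Thursday of January 2008: Jan 24 2008.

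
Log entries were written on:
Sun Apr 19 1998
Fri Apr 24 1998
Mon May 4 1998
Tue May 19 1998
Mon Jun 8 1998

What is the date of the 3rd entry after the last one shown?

Sun Sep 6 1998

Intervals are 5, 10, 15, 20 days — an arithmetic progression with common difference 5.
Next gap: 25 days. Mon Jun 8 1998 + 25 days = Fri Jul 3 1998.
Next gap: 30 days. Fri Jul 3 1998 + 30 days = Sun Aug 2 1998.
Next gap: 35 days. Sun Aug 2 1998 + 35 days = Sun Sep 6 1998.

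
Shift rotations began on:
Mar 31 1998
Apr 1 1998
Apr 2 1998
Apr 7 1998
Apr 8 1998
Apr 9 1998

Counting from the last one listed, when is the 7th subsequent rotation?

Apr 28 1998

The gap pattern 1, 1, 5, 1, 1 repeats every 3 events.
These are the Tuesdays, Wednesdays and Thursdays of each week.
The following Tuesday is Apr 14 1998.
The following Wednesday is Apr 15 1998.
Next Thursday: Apr 16 1998.
The following Tuesday is Apr 21 1998.
Next Wednesday: Apr 22 1998.
The following Thursday is Apr 23 1998.
The following Tuesday is Apr 28 1998.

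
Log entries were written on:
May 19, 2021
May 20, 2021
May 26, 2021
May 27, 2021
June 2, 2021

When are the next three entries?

Every event lands on a Wednesday or Thursday (gaps cycle 1, 6, 1, 6).
So the schedule is: every Wednesday and Thursday.
Next Thursday: June 3, 2021.
Next Wednesday: June 9, 2021.
The following Thursday is June 10, 2021.

June 3, 2021; June 9, 2021; June 10, 2021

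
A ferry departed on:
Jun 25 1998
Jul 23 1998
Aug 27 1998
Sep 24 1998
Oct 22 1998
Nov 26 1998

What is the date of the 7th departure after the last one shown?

All dates are Thursdays, 28, 35, 28, 28, 35 days apart.
Specifically, the 4th Thursday of each month.
December 1998 — 4th Thursday is Dec 24 1998.
4th Thursday of January 1999: Jan 28 1999.
February 1999 — 4th Thursday is Feb 25 1999.
March 1999 — 4th Thursday is Mar 25 1999.
4th Thursday of April 1999: Apr 22 1999.
May 1999 — 4th Thursday is May 27 1999.
June 1999 — 4th Thursday is Jun 24 1999.

Jun 24 1999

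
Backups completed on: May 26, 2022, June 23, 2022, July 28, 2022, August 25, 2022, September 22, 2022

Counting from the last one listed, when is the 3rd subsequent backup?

Gaps: 28, 35, 28, 28 days — a mix of 28 and 35. Every date is a Thursday.
Each is the 4th Thursday of its month.
October 2022 — 4th Thursday is October 27, 2022.
4th Thursday of November 2022: November 24, 2022.
4th Thursday of December 2022: December 22, 2022.

December 22, 2022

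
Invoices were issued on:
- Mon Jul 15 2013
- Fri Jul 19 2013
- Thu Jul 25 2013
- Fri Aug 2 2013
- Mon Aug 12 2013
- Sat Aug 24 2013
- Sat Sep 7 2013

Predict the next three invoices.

Intervals are 4, 6, 8, 10, 12, 14 days — an arithmetic progression with common difference 2.
Next gap: 16 days. Sat Sep 7 2013 + 16 days = Mon Sep 23 2013.
Next gap: 18 days. Mon Sep 23 2013 + 18 days = Fri Oct 11 2013.
Next gap: 20 days. Fri Oct 11 2013 + 20 days = Thu Oct 31 2013.

Mon Sep 23 2013, Fri Oct 11 2013, Thu Oct 31 2013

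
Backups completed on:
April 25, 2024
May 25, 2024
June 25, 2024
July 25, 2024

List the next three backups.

Each date is the 25th; the gaps (30, 31, 30) track the month lengths.
The rule is the 25th of each month.
Next: August 2024 → August 25, 2024.
Next: September 2024 → September 25, 2024.
October 2024: October 25, 2024.

August 25, 2024; September 25, 2024; October 25, 2024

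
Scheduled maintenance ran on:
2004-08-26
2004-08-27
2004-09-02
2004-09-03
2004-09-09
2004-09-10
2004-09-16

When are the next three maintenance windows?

2004-09-17, 2004-09-23, 2004-09-24

Gaps: 1, 6, 1, 6, 1, 6 days — not constant, but cyclic with period 2.
The events fall on every Thursday and Friday.
Next Friday: 2004-09-17.
The following Thursday is 2004-09-23.
Next Friday: 2004-09-24.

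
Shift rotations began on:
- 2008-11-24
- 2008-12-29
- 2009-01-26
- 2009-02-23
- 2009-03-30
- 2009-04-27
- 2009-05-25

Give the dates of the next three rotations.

These are Mondays with 35, 28, 28, 35, 28, 28-day gaps.
Each is the final Monday of its month — 2008-12-29 is past the 28th, so '4th Monday' doesn't fit.
Last Monday of June 2009: 2009-06-29.
July 2009 ends with Monday 2009-07-27.
August 2009 ends with Monday 2009-08-31.

2009-06-29, 2009-07-27, 2009-08-31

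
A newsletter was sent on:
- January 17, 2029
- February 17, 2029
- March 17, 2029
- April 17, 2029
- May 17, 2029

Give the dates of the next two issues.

June 17, 2029; July 17, 2029

Each date is the 17th; the gaps (31, 28, 31, 30) track the month lengths.
The rule is the 17th of each month.
June 2029: June 17, 2029.
Next: July 2029 → July 17, 2029.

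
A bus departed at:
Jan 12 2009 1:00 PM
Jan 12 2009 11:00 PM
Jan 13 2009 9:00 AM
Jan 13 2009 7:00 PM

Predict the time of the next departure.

Jan 14 2009 5:00 AM

Spacing: 10, 10, 10 h — constant 10 h.
Jan 13 2009 7:00 PM + 10 h = Jan 14 2009 5:00 AM.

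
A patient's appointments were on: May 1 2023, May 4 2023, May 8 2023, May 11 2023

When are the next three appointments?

The gap pattern 3, 4, 3 repeats every 2 events.
These are the Mondays and Thursdays of each week.
The following Monday is May 15 2023.
The following Thursday is May 18 2023.
The following Monday is May 22 2023.

May 15 2023, May 18 2023, May 22 2023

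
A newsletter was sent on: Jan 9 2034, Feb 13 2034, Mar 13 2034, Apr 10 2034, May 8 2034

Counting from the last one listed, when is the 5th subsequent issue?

Gaps: 35, 28, 28, 28 days — a mix of 28 and 35. Every date is a Monday.
Each is the 2nd Monday of its month.
June 2034 — 2nd Monday is Jun 12 2034.
July 2034 — 2nd Monday is Jul 10 2034.
August 2034 — 2nd Monday is Aug 14 2034.
September 2034 — 2nd Monday is Sep 11 2034.
2nd Monday of October 2034: Oct 9 2034.

Oct 9 2034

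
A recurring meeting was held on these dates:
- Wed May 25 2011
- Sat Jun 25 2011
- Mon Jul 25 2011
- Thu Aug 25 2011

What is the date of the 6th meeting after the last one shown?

Each date is the 25th; the gaps (31, 30, 31) track the month lengths.
The rule is the 25th of each month.
September 2011: Sun Sep 25 2011.
Next: October 2011 → Tue Oct 25 2011.
November 2011: Fri Nov 25 2011.
Next: December 2011 → Sun Dec 25 2011.
January 2012: Wed Jan 25 2012.
February 2012: Sat Feb 25 2012.

Sat Feb 25 2012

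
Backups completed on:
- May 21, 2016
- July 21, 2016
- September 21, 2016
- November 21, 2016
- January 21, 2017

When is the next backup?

March 21, 2017

Gaps: 61, 62, 61, 61 days — not constant. Every event is on the 21st of the month.
Pattern: the 21st of every 2 months.
March 2017: March 21, 2017.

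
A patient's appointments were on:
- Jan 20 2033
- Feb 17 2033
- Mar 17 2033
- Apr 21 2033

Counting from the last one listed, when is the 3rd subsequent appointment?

Jul 21 2033

All dates are Thursdays, 28, 28, 35 days apart.
Specifically, the 3rd Thursday of each month.
May 2033 — 3rd Thursday is May 19 2033.
3rd Thursday of June 2033: Jun 16 2033.
3rd Thursday of July 2033: Jul 21 2033.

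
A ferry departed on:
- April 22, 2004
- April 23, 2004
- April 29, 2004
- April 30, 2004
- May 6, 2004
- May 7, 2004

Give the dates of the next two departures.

Gaps: 1, 6, 1, 6, 1 days — not constant, but cyclic with period 2.
The events fall on every Thursday and Friday.
Next Thursday: May 13, 2004.
Next Friday: May 14, 2004.

May 13, 2004; May 14, 2004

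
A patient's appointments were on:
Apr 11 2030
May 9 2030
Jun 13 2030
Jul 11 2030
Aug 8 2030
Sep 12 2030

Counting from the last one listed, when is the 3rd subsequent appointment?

Dec 12 2030

These are Thursdays at 28- or 35-day spacing (28, 35, 28, 28, 35).
The pattern: 2nd Thursday of the month.
2nd Thursday of October 2030: Oct 10 2030.
2nd Thursday of November 2030: Nov 14 2030.
December 2030 — 2nd Thursday is Dec 12 2030.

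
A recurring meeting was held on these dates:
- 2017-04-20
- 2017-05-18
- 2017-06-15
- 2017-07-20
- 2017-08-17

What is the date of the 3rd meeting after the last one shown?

2017-11-16

These are Thursdays at 28- or 35-day spacing (28, 28, 35, 28).
The pattern: 3rd Thursday of the month.
September 2017 — 3rd Thursday is 2017-09-21.
October 2017 — 3rd Thursday is 2017-10-19.
November 2017 — 3rd Thursday is 2017-11-16.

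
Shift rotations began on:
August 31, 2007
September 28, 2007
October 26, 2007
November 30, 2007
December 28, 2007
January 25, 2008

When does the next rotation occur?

February 29, 2008

Every date is a Friday; gaps 28, 28, 35, 28, 28 days.
Each is the last Friday of its month (at least one falls on the 29th or later, ruling out '4th Friday').
Last Friday of February 2008: February 29, 2008.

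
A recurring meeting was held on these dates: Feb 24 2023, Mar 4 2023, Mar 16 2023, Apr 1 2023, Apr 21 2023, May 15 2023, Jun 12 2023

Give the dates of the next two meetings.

Intervals are 8, 12, 16, 20, 24, 28 days — an arithmetic progression with common difference 4.
Next gap: 32 days. Jun 12 2023 + 32 days = Jul 14 2023.
Next gap: 36 days. Jul 14 2023 + 36 days = Aug 19 2023.

Jul 14 2023, Aug 19 2023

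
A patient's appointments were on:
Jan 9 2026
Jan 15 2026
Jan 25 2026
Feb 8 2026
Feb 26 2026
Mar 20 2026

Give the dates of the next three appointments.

Apr 15 2026, May 15 2026, Jun 18 2026

The spacing grows by 4 each time: 6, 10, 14, 18, 22 days.
Next gap: 26 days. Mar 20 2026 + 26 days = Apr 15 2026.
Next gap: 30 days. Apr 15 2026 + 30 days = May 15 2026.
Next gap: 34 days. May 15 2026 + 34 days = Jun 18 2026.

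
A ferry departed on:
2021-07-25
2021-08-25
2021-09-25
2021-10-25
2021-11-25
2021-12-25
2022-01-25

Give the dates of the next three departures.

2022-02-25, 2022-03-25, 2022-04-25

The day-of-month is always 25 (31, 31, 30, 31, 30, 31 days between events).
So this recurs on the 25th of each month.
February 2022: 2022-02-25.
Next: March 2022 → 2022-03-25.
April 2022: 2022-04-25.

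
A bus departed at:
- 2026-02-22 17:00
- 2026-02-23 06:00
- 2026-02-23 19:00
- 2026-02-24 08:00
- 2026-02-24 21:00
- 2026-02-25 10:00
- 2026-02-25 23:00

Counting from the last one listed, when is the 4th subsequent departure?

2026-02-28 03:00

Gaps: 13, 13, 13, 13, 13, 13 hours — each event is 13 hours after the previous one.
2026-02-25 23:00 + 13 h = 2026-02-26 12:00.
2026-02-26 12:00 + 13 h = 2026-02-27 01:00.
2026-02-27 01:00 + 13 h = 2026-02-27 14:00.
2026-02-27 14:00 + 13 h = 2026-02-28 03:00.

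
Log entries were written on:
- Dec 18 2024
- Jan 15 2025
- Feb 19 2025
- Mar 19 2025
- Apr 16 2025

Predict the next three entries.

Gaps: 28, 35, 28, 28 days — a mix of 28 and 35. Every date is a Wednesday.
Each is the 3rd Wednesday of its month.
3rd Wednesday of May 2025: May 21 2025.
June 2025 — 3rd Wednesday is Jun 18 2025.
3rd Wednesday of July 2025: Jul 16 2025.

May 21 2025, Jun 18 2025, Jul 16 2025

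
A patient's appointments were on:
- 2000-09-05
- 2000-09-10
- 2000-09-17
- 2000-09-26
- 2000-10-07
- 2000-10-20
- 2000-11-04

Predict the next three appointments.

2000-11-21, 2000-12-10, 2000-12-31

Gaps: 5, 7, 9, 11, 13, 15 days — each gap is 2 larger than the previous one.
Next gap: 17 days. 2000-11-04 + 17 days = 2000-11-21.
Next gap: 19 days. 2000-11-21 + 19 days = 2000-12-10.
Next gap: 21 days. 2000-12-10 + 21 days = 2000-12-31.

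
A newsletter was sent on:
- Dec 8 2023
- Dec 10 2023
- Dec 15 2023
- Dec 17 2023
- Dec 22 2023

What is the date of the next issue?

Dec 24 2023

Every event lands on a Friday or Sunday (gaps cycle 2, 5, 2, 5).
So the schedule is: every Friday and Sunday.
Next Sunday: Dec 24 2023.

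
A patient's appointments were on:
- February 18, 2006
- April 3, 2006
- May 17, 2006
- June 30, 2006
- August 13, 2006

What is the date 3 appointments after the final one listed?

Every event comes 44 days after the last (44, 44, 44, 44).
August 13, 2006 + 44 days = September 26, 2006.
September 26, 2006 + 44 days = November 9, 2006.
November 9, 2006 + 44 days = December 23, 2006.

December 23, 2006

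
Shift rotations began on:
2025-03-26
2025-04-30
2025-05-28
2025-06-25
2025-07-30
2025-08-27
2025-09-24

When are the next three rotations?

These are Wednesdays with 35, 28, 28, 35, 28, 28-day gaps.
Each is the final Wednesday of its month — 2025-04-30 is past the 28th, so '4th Wednesday' doesn't fit.
October 2025 ends with Wednesday 2025-10-29.
Last Wednesday of November 2025: 2025-11-26.
December 2025 ends with Wednesday 2025-12-31.

2025-10-29, 2025-11-26, 2025-12-31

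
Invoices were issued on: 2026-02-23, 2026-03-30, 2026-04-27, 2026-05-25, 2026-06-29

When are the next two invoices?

2026-07-27, 2026-08-31

All Mondays; the gaps (35, 28, 28, 35) vary with month length.
This is the last Monday of each month.
July 2026 ends with Monday 2026-07-27.
Last Monday of August 2026: 2026-08-31.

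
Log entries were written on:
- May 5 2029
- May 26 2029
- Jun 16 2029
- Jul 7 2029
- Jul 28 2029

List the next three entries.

The spacing is 21, 21, 21, 21 days — always 21 days.
Jul 28 2029 + 21 days = Aug 18 2029.
Aug 18 2029 + 21 days = Sep 8 2029.
Sep 8 2029 + 21 days = Sep 29 2029.

Aug 18 2029, Sep 8 2029, Sep 29 2029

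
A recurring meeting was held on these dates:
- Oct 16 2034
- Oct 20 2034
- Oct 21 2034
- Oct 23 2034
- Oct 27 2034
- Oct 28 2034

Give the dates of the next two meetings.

Oct 30 2034, Nov 3 2034

Every event lands on a Monday or Friday or Saturday (gaps cycle 4, 1, 2, 4, 1).
So the schedule is: every Monday, Friday and Saturday.
Next Monday: Oct 30 2034.
The following Friday is Nov 3 2034.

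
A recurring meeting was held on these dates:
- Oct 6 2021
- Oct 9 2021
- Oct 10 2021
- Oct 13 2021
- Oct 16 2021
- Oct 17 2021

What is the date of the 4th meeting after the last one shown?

Every event lands on a Wednesday or Saturday or Sunday (gaps cycle 3, 1, 3, 3, 1).
So the schedule is: every Wednesday, Saturday and Sunday.
Next Wednesday: Oct 20 2021.
The following Saturday is Oct 23 2021.
Next Sunday: Oct 24 2021.
Next Wednesday: Oct 27 2021.

Oct 27 2021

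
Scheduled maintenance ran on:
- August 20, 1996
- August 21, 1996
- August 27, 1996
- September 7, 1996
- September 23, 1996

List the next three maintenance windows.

October 14, 1996; November 9, 1996; December 10, 1996

Intervals are 1, 6, 11, 16 days — an arithmetic progression with common difference 5.
Next gap: 21 days. September 23, 1996 + 21 days = October 14, 1996.
Next gap: 26 days. October 14, 1996 + 26 days = November 9, 1996.
Next gap: 31 days. November 9, 1996 + 31 days = December 10, 1996.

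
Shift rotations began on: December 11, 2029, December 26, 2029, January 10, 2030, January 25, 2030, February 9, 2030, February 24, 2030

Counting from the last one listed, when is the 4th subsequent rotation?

Gaps between consecutive events: 15, 15, 15, 15, 15 days — a constant 15-day interval.
February 24, 2030 + 15 days = March 11, 2030.
March 11, 2030 + 15 days = March 26, 2030.
March 26, 2030 + 15 days = April 10, 2030.
April 10, 2030 + 15 days = April 25, 2030.

April 25, 2030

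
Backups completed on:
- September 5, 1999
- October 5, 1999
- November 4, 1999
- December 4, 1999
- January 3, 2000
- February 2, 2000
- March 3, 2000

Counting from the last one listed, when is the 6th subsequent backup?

Every event comes 30 days after the last (30, 30, 30, 30, 30, 30).
March 3, 2000 + 30 days = April 2, 2000.
April 2, 2000 + 30 days = May 2, 2000.
May 2, 2000 + 30 days = June 1, 2000.
June 1, 2000 + 30 days = July 1, 2000.
July 1, 2000 + 30 days = July 31, 2000.
July 31, 2000 + 30 days = August 30, 2000.

August 30, 2000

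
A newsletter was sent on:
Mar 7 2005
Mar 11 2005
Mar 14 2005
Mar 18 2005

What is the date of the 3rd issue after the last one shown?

Mar 28 2005

Gaps: 4, 3, 4 days — not constant, but cyclic with period 2.
The events fall on every Monday and Friday.
The following Monday is Mar 21 2005.
Next Friday: Mar 25 2005.
The following Monday is Mar 28 2005.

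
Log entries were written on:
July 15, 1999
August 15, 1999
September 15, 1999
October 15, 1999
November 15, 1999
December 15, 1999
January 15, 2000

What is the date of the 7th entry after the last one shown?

Each date is the 15th; the gaps (31, 31, 30, 31, 30, 31) track the month lengths.
The rule is the 15th of each month.
February 2000: February 15, 2000.
March 2000: March 15, 2000.
April 2000: April 15, 2000.
Next: May 2000 → May 15, 2000.
Next: June 2000 → June 15, 2000.
Next: July 2000 → July 15, 2000.
August 2000: August 15, 2000.

August 15, 2000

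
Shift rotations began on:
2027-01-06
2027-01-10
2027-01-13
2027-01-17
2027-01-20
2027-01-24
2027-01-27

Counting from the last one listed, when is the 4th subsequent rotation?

2027-02-10

The gap pattern 4, 3, 4, 3, 4, 3 repeats every 2 events.
These are the Wednesdays and Sundays of each week.
The following Sunday is 2027-01-31.
Next Wednesday: 2027-02-03.
Next Sunday: 2027-02-07.
The following Wednesday is 2027-02-10.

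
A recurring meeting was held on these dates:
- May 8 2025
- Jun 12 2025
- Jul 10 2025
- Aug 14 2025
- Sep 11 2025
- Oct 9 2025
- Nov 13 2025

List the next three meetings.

Gaps: 35, 28, 35, 28, 28, 35 days — a mix of 28 and 35. Every date is a Thursday.
Each is the 2nd Thursday of its month.
December 2025 — 2nd Thursday is Dec 11 2025.
2nd Thursday of January 2026: Jan 8 2026.
February 2026 — 2nd Thursday is Feb 12 2026.

Dec 11 2025, Jan 8 2026, Feb 12 2026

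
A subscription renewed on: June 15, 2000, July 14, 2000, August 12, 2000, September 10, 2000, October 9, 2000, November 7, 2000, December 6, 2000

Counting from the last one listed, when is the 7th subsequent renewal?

June 27, 2001

Gaps between consecutive events: 29, 29, 29, 29, 29, 29 days — a constant 29-day interval.
December 6, 2000 + 29 days = January 4, 2001.
January 4, 2001 + 29 days = February 2, 2001.
February 2, 2001 + 29 days = March 3, 2001.
March 3, 2001 + 29 days = April 1, 2001.
April 1, 2001 + 29 days = April 30, 2001.
April 30, 2001 + 29 days = May 29, 2001.
May 29, 2001 + 29 days = June 27, 2001.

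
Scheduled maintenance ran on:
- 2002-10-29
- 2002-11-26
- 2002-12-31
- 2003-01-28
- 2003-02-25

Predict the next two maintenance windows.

2003-03-25, 2003-04-29

All Tuesdays; the gaps (28, 35, 28, 28) vary with month length.
This is the last Tuesday of each month.
Last Tuesday of March 2003: 2003-03-25.
April 2003 ends with Tuesday 2003-04-29.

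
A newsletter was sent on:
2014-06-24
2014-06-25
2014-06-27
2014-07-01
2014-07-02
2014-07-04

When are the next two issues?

Every event lands on a Tuesday or Wednesday or Friday (gaps cycle 1, 2, 4, 1, 2).
So the schedule is: every Tuesday, Wednesday and Friday.
The following Tuesday is 2014-07-08.
Next Wednesday: 2014-07-09.

2014-07-08, 2014-07-09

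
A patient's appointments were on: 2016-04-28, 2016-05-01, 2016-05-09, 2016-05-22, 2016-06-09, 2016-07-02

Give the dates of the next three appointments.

2016-07-30, 2016-09-01, 2016-10-09

Gaps: 3, 8, 13, 18, 23 days — each gap is 5 larger than the previous one.
Next gap: 28 days. 2016-07-02 + 28 days = 2016-07-30.
Next gap: 33 days. 2016-07-30 + 33 days = 2016-09-01.
Next gap: 38 days. 2016-09-01 + 38 days = 2016-10-09.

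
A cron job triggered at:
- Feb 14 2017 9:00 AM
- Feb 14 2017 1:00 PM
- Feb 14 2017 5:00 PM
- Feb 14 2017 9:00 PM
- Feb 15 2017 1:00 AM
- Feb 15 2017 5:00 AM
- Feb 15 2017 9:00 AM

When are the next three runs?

Feb 15 2017 1:00 PM, Feb 15 2017 5:00 PM, Feb 15 2017 9:00 PM

Gaps: 4, 4, 4, 4, 4, 4 hours — each event is 4 hours after the previous one.
Feb 15 2017 9:00 AM + 4 h = Feb 15 2017 1:00 PM.
Feb 15 2017 1:00 PM + 4 h = Feb 15 2017 5:00 PM.
Feb 15 2017 5:00 PM + 4 h = Feb 15 2017 9:00 PM.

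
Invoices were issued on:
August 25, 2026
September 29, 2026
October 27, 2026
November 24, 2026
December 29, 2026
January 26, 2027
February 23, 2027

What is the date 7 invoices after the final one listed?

September 28, 2027

Every date is a Tuesday; gaps 35, 28, 28, 35, 28, 28 days.
Each is the last Tuesday of its month (at least one falls on the 29th or later, ruling out '4th Tuesday').
March 2027 ends with Tuesday March 30, 2027.
Last Tuesday of April 2027: April 27, 2027.
Last Tuesday of May 2027: May 25, 2027.
June 2027 ends with Tuesday June 29, 2027.
July 2027 ends with Tuesday July 27, 2027.
August 2027 ends with Tuesday August 31, 2027.
September 2027 ends with Tuesday September 28, 2027.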